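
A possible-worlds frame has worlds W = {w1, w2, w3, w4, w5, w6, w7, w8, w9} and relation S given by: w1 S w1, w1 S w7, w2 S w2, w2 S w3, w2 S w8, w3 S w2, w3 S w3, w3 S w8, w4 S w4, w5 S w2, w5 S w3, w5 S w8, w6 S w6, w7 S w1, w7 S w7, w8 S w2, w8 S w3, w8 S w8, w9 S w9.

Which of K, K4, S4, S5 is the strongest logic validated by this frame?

Transitive (axiom 4): yes — every two-step S-path is closed by a direct edge.
Reflexive (axiom T): no — w5 is not related to itself.
Euclidean (axiom 5): yes — any two successors of a common world are S-related.
So F validates K, K4; S4 would additionally require S to be reflexive. The strongest is K4.

K4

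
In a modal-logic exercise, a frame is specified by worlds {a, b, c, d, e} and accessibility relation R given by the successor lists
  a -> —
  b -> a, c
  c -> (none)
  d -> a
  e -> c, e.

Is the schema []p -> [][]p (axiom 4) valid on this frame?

Axiom 4 corresponds to the accessibility relation being transitive.
Transitive: yes — every two-step R-path is closed by a direct edge.

Yes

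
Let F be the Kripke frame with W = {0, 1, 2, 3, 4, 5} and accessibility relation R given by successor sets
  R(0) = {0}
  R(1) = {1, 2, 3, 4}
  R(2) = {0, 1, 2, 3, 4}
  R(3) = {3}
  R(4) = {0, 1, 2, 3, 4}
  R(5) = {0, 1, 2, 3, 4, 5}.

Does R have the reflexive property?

Reflexive: yes — every world is R-related to itself.

Yes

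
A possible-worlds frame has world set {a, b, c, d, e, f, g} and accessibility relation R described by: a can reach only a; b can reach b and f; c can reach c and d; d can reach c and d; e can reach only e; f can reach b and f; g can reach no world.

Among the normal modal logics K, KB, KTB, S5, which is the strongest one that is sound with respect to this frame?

Symmetric (axiom B): yes — every pair in R has its reverse in R.
Reflexive (axiom T): no — g is not related to itself.
Euclidean (axiom 5): yes — any two successors of a common world are R-related.
So F validates K, KB; KTB would additionally require R to be reflexive. The strongest is KB.

KB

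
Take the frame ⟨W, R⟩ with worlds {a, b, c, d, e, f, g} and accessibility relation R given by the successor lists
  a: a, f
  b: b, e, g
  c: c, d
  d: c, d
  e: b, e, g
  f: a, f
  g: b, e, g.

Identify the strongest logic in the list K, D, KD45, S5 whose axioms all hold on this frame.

S5

Serial (axiom D): yes — every world has a successor (e.g. a R a).
Euclidean (axiom 5): yes — any two successors of a common world are R-related.
Transitive (axiom 4): yes — every two-step R-path is closed by a direct edge.
Reflexive (axiom T): yes — every world is R-related to itself.
So F validates K, D, KD45, S5. The strongest is S5.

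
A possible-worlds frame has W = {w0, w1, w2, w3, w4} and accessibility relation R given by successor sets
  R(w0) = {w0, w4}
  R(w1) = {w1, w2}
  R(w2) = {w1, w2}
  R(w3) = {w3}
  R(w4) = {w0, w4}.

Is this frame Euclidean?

Euclidean: yes — any two successors of a common world are R-related.

Yes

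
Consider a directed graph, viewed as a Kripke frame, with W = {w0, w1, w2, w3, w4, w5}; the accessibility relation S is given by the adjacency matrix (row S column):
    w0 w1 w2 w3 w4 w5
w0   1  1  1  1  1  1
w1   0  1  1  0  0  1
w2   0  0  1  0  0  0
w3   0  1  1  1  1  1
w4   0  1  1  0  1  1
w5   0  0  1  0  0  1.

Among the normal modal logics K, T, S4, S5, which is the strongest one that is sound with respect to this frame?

S4

Reflexive (axiom T): yes — every world is S-related to itself.
Transitive (axiom 4): yes — every two-step S-path is closed by a direct edge.
Euclidean (axiom 5): no — w0 S w1 and w0 S w3, but not w1 S w3.
So F validates K, T, S4; S5 would additionally require S to be Euclidean. The strongest is S4.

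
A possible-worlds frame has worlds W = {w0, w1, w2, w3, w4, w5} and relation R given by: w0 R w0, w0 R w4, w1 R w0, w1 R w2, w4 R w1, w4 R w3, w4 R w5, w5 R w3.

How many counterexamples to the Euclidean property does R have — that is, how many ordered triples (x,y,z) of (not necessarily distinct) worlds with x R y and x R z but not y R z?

14

Enumerating: (w0,w4,w0), (w0,w4,w4), (w1,w0,w2), (w1,w2,w0), (w1,w2,w2), (w4,w1,w1), (w4,w1,w3), (w4,w1,w5), (w4,w3,w1), (w4,w3,w3), (w4,w3,w5), (w4,w5,w1), (w4,w5,w5), (w5,w3,w3).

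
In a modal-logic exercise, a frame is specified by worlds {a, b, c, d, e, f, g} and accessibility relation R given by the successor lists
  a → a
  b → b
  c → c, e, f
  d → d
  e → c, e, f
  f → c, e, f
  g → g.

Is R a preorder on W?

Reflexive: yes — every world is R-related to itself.
Transitive: yes — every two-step R-path is closed by a direct edge.
So R is a preorder.

Yes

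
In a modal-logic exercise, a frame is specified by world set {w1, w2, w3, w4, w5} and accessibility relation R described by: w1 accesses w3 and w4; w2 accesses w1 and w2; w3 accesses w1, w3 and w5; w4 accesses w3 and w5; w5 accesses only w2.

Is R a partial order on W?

Reflexive: no — w1 is not related to itself.
Transitive: no — w1 R w3 and w3 R w5, but not w1 R w5.
Antisymmetric: no — w1 R w3 and w3 R w1 with w1 ≠ w3.
So R is not a partial order.

No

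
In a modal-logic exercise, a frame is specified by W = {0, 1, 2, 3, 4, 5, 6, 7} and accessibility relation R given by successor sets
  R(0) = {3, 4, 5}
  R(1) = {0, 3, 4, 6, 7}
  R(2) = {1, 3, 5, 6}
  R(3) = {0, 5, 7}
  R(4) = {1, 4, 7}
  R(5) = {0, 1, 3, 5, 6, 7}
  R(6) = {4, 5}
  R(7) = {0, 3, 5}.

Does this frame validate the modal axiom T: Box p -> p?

No

The schema T characterises exactly the reflexive frames.
Reflexive: no — 0 is not related to itself.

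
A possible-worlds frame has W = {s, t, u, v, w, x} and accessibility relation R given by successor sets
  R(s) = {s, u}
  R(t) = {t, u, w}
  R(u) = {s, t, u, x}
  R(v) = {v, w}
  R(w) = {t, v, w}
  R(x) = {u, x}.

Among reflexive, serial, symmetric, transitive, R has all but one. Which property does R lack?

Reflexive: yes — every world is R-related to itself.
Serial: yes — every world has a successor (e.g. s R s).
Symmetric: yes — every pair in R has its reverse in R.
Transitive: no — s R u and u R t, but not s R t.
Only transitive fails.

transitive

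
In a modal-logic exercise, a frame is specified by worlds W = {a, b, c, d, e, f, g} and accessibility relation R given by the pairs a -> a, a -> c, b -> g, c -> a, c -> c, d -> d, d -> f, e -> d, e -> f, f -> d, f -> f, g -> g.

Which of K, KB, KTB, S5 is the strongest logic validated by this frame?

K

Symmetric (axiom B): no — b R g but not g R b.
Reflexive (axiom T): no — b is not related to itself.
Euclidean (axiom 5): yes — any two successors of a common world are R-related.
So F validates K; KB would additionally require R to be symmetric. The strongest is K.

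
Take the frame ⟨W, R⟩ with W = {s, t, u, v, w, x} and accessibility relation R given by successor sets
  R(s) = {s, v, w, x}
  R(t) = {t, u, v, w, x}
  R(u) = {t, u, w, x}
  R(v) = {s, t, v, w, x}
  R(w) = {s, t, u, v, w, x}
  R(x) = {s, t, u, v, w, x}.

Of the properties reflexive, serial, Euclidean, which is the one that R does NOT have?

Reflexive: yes — every world is R-related to itself.
Serial: yes — every world has a successor (e.g. s R s).
Euclidean: no — t R u and t R v, but not u R v.
Only Euclidean fails.

Euclidean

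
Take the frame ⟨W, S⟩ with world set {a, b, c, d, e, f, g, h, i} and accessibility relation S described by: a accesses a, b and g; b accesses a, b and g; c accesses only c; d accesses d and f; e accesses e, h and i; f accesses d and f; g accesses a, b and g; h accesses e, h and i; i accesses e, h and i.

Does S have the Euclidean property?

Euclidean: yes — any two successors of a common world are S-related.

Yes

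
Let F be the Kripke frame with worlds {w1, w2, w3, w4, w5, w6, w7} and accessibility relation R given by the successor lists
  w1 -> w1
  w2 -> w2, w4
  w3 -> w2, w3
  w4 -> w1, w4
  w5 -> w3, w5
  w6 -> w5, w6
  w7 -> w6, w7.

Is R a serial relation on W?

Yes

Serial: yes — every world has a successor (e.g. w1 R w1).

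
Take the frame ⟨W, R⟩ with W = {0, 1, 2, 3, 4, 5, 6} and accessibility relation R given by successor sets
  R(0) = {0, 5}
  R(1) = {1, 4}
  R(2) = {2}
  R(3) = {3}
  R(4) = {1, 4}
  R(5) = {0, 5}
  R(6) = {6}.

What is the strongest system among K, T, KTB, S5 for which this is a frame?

S5

Reflexive (axiom T): yes — every world is R-related to itself.
Symmetric (axiom B): yes — every pair in R has its reverse in R.
Euclidean (axiom 5): yes — any two successors of a common world are R-related.
So F validates K, T, KTB, S5. The strongest is S5.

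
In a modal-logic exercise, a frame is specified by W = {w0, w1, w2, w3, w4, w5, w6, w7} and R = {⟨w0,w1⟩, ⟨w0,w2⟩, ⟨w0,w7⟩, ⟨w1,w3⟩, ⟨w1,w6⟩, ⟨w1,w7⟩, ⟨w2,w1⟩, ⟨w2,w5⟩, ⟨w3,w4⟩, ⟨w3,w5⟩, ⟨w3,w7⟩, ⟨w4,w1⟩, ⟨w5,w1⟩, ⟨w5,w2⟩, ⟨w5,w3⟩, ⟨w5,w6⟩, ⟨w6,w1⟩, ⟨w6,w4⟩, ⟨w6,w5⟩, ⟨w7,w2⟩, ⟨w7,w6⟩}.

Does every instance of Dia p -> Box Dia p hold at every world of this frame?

No

The schema 5 characterises exactly the Euclidean frames.
Euclidean: no — w0 R w1 and w0 R w2, but not w1 R w2.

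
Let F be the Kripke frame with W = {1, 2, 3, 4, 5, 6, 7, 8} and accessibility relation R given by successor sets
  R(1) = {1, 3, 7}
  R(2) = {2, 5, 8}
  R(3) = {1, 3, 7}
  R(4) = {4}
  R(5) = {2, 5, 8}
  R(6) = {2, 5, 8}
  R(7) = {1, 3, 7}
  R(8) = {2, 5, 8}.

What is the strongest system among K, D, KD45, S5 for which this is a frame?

KD45

Serial (axiom D): yes — every world has a successor (e.g. 1 R 1).
Euclidean (axiom 5): yes — any two successors of a common world are R-related.
Transitive (axiom 4): yes — every two-step R-path is closed by a direct edge.
Reflexive (axiom T): no — 6 is not related to itself.
So F validates K, D, KD45; S5 would additionally require R to be reflexive. The strongest is KD45.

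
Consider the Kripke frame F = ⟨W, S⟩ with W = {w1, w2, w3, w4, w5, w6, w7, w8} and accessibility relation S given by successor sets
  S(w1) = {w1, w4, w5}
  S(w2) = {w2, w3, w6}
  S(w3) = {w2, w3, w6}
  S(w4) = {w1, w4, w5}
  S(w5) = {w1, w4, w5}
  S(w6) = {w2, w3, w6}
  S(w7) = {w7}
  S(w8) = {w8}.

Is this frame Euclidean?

Euclidean: yes — any two successors of a common world are S-related.

Yes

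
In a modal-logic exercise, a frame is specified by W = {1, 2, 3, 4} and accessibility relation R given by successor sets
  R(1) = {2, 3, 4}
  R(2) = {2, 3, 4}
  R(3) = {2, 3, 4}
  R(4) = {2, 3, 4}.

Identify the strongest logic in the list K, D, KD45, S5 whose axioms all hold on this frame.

KD45

Serial (axiom D): yes — every world has a successor (e.g. 1 R 2).
Euclidean (axiom 5): yes — any two successors of a common world are R-related.
Transitive (axiom 4): yes — every two-step R-path is closed by a direct edge.
Reflexive (axiom T): no — 1 is not related to itself.
So F validates K, D, KD45; S5 would additionally require R to be reflexive. The strongest is KD45.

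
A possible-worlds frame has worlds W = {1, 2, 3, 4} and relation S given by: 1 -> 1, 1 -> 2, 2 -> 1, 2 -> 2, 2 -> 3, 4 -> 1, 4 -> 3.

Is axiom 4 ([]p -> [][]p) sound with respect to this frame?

No

The schema 4 characterises exactly the transitive frames.
Transitive: no — 1 S 2 and 2 S 3, but not 1 S 3.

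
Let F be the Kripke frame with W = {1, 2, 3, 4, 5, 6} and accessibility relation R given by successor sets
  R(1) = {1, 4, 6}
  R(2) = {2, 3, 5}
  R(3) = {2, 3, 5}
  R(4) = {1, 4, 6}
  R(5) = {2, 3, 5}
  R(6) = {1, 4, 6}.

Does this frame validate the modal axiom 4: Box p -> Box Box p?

By correspondence theory, 4 is valid on a frame iff R is transitive.
Transitive: yes — every two-step R-path is closed by a direct edge.

Yes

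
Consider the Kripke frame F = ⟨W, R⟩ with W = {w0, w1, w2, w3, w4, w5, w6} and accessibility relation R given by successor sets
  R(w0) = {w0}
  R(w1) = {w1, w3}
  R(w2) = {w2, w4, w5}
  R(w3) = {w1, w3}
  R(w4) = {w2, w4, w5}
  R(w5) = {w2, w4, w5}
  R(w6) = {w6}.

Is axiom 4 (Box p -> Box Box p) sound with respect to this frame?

Yes

Axiom 4 corresponds to the accessibility relation being transitive.
Transitive: yes — every two-step R-path is closed by a direct edge.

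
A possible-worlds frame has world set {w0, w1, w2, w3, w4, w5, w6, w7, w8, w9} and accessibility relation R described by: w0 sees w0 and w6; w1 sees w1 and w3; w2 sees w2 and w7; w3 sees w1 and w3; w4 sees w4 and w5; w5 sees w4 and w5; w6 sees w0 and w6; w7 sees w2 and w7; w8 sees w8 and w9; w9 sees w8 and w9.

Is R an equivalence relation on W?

Reflexive: yes — every world is R-related to itself.
Symmetric: yes — every pair in R has its reverse in R.
Transitive: yes — every two-step R-path is closed by a direct edge.
So R is an equivalence relation.

Yes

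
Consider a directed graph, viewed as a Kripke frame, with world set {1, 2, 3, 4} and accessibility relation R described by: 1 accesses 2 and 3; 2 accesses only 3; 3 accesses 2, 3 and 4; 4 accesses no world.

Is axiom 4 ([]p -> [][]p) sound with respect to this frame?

By correspondence theory, 4 is valid on a frame iff R is transitive.
Transitive: no — 1 R 3 and 3 R 4, but not 1 R 4.

No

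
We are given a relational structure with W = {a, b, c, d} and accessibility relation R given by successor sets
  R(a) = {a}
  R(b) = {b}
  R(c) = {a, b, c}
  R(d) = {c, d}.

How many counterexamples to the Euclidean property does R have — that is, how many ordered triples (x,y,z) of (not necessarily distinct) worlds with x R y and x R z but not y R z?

5

Enumerating: (c,a,b), (c,a,c), (c,b,a), (c,b,c), (d,c,d).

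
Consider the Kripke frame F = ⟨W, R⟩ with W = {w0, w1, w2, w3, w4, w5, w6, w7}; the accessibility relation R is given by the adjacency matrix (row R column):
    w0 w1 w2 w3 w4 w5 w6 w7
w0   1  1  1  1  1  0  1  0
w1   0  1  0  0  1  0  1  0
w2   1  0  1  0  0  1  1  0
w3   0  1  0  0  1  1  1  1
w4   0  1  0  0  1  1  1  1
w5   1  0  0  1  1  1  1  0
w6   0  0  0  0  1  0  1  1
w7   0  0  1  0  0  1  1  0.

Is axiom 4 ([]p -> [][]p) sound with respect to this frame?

By correspondence theory, 4 is valid on a frame iff R is transitive.
Transitive: no — w0 R w2 and w2 R w5, but not w0 R w5.

No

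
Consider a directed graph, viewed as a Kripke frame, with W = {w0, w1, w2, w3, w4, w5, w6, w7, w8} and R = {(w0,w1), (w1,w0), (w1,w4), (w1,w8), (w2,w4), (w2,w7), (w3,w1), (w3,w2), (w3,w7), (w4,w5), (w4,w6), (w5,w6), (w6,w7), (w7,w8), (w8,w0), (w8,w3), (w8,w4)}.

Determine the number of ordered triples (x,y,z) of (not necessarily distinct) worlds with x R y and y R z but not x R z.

Enumerating: (w0,w1,w0), (w0,w1,w4), (w0,w1,w8), (w1,w0,w1), (w1,w4,w5), (w1,w4,w6), (w1,w8,w3), (w2,w4,w5), (w2,w4,w6), (w2,w7,w8), (w3,w1,w0), (w3,w1,w4), … and 15 more.
Total: 27.

27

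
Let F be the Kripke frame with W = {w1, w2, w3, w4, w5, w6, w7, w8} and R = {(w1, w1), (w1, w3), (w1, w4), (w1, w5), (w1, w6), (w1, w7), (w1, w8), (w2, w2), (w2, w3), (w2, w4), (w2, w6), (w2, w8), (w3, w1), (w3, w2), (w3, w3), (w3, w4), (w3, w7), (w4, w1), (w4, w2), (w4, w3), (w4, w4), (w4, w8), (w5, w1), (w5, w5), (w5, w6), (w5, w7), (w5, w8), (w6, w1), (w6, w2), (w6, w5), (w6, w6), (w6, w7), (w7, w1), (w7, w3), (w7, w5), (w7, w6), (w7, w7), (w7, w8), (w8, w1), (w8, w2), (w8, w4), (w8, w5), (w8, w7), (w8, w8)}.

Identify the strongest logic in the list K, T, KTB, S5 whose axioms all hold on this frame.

Reflexive (axiom T): yes — every world is R-related to itself.
Symmetric (axiom B): yes — every pair in R has its reverse in R.
Euclidean (axiom 5): no — w1 R w3 and w1 R w5, but not w3 R w5.
So F validates K, T, KTB; S5 would additionally require R to be Euclidean. The strongest is KTB.

KTB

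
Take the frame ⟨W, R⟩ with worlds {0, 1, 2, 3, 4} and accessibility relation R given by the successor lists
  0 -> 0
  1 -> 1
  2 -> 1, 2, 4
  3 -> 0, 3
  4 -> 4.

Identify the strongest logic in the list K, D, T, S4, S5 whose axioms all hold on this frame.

S4

Serial (axiom D): yes — every world has a successor (e.g. 0 R 0).
Reflexive (axiom T): yes — every world is R-related to itself.
Transitive (axiom 4): yes — every two-step R-path is closed by a direct edge.
Euclidean (axiom 5): no — 2 R 1 and 2 R 4, but not 1 R 4.
So F validates K, D, T, S4; S5 would additionally require R to be Euclidean. The strongest is S4.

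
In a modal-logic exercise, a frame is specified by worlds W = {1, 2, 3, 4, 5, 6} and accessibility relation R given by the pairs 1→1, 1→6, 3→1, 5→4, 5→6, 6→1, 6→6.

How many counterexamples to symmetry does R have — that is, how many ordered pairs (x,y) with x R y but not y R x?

3

Enumerating: (3,1), (5,4), (5,6).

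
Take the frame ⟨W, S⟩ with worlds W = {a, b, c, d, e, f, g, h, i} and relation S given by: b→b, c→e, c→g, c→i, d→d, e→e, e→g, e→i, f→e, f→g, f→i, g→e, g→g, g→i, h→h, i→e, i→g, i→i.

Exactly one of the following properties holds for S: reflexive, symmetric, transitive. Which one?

Reflexive: no — a is not related to itself.
Symmetric: no — c S e but not e S c.
Transitive: yes — every two-step S-path is closed by a direct edge.
Only transitive holds.

transitive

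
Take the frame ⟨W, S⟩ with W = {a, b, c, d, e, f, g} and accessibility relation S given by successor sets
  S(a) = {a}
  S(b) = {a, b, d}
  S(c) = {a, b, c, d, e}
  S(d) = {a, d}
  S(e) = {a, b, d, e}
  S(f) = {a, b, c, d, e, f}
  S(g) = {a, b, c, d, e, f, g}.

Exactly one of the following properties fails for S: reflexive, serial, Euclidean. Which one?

Reflexive: yes — every world is S-related to itself.
Serial: yes — every world has a successor (e.g. a S a).
Euclidean: no — b S a and b S d, but not a S d.
Only Euclidean fails.

Euclidean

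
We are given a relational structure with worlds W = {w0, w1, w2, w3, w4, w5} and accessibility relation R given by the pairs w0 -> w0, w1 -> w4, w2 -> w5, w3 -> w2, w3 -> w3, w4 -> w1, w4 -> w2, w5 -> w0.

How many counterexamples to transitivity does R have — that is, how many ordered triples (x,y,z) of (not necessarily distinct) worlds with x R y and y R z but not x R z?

Enumerating: (w1,w4,w1), (w1,w4,w2), (w2,w5,w0), (w3,w2,w5), (w4,w1,w4), (w4,w2,w5).

6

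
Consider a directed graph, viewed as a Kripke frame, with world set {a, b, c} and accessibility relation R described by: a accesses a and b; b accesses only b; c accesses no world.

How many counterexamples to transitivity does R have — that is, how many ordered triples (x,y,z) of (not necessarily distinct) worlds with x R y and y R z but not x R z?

0

R is transitive; there are no such tuples.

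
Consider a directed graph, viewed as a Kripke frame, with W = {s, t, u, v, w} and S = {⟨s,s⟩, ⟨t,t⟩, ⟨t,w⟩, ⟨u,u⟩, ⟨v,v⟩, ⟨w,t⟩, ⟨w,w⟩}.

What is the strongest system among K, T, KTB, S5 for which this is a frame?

Reflexive (axiom T): yes — every world is S-related to itself.
Symmetric (axiom B): yes — every pair in S has its reverse in S.
Euclidean (axiom 5): yes — any two successors of a common world are S-related.
So F validates K, T, KTB, S5. The strongest is S5.

S5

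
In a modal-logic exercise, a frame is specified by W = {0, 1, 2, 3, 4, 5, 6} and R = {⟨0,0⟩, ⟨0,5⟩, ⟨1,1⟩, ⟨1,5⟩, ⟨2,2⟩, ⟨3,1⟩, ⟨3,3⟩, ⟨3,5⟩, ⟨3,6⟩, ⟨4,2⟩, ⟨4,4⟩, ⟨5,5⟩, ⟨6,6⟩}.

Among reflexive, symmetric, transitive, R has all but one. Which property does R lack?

Reflexive: yes — every world is R-related to itself.
Symmetric: no — 0 R 5 but not 5 R 0.
Transitive: yes — every two-step R-path is closed by a direct edge.
Only symmetric fails.

symmetric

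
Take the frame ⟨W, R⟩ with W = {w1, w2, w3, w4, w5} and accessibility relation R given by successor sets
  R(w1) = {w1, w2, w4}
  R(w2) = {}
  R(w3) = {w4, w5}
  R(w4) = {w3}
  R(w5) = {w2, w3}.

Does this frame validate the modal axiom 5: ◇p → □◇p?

No

Axiom 5 corresponds to the accessibility relation being Euclidean.
Euclidean: no — w1 R w2 and w1 R w4, but not w2 R w4.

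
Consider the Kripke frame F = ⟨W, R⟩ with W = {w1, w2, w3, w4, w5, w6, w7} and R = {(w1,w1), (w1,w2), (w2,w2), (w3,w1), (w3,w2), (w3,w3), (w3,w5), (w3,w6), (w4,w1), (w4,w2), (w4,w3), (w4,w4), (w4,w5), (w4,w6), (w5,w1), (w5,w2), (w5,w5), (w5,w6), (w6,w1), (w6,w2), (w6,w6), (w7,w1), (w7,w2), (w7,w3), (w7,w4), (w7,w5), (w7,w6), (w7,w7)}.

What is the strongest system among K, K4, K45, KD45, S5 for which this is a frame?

K4

Transitive (axiom 4): yes — every two-step R-path is closed by a direct edge.
Euclidean (axiom 5): no — w3 R w1 and w3 R w5, but not w1 R w5.
Serial (axiom D): yes — every world has a successor (e.g. w1 R w1).
Reflexive (axiom T): yes — every world is R-related to itself.
So F validates K, K4; K45 would additionally require R to be Euclidean. The strongest is K4.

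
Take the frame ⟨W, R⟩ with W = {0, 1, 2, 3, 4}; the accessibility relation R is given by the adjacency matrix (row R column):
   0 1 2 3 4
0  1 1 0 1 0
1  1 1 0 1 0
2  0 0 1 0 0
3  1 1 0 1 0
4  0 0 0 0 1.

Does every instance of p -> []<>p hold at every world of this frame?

The schema B characterises exactly the symmetric frames.
Symmetric: yes — every pair in R has its reverse in R.

Yes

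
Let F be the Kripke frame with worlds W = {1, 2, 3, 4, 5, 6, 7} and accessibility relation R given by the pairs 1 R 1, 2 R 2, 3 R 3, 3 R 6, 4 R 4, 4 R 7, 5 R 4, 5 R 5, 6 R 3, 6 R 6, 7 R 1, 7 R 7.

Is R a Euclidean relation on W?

Euclidean: no — 4 R 7 and 4 R 4, but not 7 R 4.

No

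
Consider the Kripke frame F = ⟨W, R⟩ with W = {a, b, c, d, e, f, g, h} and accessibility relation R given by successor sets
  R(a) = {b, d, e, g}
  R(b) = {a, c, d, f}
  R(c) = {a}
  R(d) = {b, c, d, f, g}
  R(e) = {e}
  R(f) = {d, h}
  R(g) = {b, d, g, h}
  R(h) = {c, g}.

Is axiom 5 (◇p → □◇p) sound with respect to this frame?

The schema 5 characterises exactly the Euclidean frames.
Euclidean: no — a R b and a R e, but not b R e.

No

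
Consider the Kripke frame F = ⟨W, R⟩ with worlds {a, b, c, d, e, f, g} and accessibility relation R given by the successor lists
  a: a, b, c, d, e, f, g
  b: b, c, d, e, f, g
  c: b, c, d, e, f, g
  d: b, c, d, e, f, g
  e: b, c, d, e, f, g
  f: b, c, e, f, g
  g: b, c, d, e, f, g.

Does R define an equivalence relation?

No

Reflexive: yes — every world is R-related to itself.
Symmetric: no — a R b but not b R a.
Transitive: no — f R b and b R d, but not f R d.
So R is not an equivalence relation.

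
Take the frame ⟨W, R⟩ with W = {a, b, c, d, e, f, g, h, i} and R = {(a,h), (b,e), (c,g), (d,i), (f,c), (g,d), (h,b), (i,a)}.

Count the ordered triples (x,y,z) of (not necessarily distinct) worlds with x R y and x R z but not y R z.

Enumerating: (a,h,h), (b,e,e), (c,g,g), (d,i,i), (f,c,c), (g,d,d), (h,b,b), (i,a,a).

8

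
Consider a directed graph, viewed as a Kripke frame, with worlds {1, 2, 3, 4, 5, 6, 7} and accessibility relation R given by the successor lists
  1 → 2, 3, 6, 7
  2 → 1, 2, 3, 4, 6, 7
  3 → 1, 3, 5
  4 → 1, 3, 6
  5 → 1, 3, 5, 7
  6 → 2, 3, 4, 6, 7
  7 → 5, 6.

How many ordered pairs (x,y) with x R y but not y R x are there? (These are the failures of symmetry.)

Enumerating: (1,6), (1,7), (2,3), (2,4), (2,7), (4,1), (4,3), (5,1), (6,3).

9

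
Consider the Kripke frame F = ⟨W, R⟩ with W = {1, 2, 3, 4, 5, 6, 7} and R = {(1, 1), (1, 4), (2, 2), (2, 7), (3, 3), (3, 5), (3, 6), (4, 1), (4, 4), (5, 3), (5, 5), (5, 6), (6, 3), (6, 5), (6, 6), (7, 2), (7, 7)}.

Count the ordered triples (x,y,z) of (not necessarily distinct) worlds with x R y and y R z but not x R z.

R is transitive; there are no such tuples.

0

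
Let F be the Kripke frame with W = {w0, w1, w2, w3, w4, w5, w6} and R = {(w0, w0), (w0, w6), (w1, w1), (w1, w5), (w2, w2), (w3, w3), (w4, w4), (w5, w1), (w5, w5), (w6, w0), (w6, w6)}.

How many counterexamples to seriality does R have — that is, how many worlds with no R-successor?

R is serial; there are no such worlds.

0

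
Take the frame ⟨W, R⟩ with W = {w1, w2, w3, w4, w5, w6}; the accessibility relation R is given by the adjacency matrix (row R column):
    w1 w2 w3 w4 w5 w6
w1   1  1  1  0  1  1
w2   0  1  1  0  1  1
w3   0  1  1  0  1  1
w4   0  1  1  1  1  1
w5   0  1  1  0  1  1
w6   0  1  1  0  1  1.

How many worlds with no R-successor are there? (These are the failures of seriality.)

R is serial; there are no such worlds.

0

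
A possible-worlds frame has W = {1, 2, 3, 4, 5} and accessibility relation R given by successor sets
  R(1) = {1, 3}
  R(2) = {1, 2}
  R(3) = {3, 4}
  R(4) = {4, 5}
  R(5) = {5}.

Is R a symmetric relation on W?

No

Symmetric: no — 1 R 3 but not 3 R 1.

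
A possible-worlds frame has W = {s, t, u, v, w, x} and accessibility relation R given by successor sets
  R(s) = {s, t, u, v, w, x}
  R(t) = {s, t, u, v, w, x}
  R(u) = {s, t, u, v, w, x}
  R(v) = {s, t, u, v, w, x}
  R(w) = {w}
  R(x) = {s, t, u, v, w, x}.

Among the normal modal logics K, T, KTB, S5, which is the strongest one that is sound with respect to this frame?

Reflexive (axiom T): yes — every world is R-related to itself.
Symmetric (axiom B): no — s R w but not w R s.
Euclidean (axiom 5): no — s R w and s R t, but not w R t.
So F validates K, T; KTB would additionally require R to be symmetric. The strongest is T.

T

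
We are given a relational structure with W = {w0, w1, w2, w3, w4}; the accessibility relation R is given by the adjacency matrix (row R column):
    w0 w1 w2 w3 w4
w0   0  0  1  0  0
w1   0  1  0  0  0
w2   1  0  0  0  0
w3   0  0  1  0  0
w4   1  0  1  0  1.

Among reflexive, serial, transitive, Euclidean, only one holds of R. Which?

Reflexive: no — w0 is not related to itself.
Serial: yes — every world has a successor (e.g. w0 R w2).
Transitive: no — w3 R w2 and w2 R w0, but not w3 R w0.
Euclidean: no — w0 R w2 and w0 R w2, but not w2 R w2.
Only serial holds.

serial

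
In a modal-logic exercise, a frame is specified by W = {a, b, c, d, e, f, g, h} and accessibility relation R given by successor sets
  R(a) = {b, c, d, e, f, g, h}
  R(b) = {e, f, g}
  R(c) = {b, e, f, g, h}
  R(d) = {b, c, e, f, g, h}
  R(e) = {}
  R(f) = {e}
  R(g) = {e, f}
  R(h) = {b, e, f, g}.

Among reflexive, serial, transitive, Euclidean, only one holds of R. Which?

transitive

Reflexive: no — a is not related to itself.
Serial: no — e has no R-successor.
Transitive: yes — every two-step R-path is closed by a direct edge.
Euclidean: no — a R b and a R c, but not b R c.
Only transitive holds.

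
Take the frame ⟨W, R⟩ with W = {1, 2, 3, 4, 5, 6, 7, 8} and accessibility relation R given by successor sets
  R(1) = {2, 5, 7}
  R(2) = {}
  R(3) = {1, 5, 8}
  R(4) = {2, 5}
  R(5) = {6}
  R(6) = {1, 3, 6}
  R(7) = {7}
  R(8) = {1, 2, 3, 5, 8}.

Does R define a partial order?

No

Reflexive: no — 1 is not related to itself.
Transitive: no — 1 R 5 and 5 R 6, but not 1 R 6.
Antisymmetric: no — 3 R 8 and 8 R 3 with 3 ≠ 8.
So R is not a partial order.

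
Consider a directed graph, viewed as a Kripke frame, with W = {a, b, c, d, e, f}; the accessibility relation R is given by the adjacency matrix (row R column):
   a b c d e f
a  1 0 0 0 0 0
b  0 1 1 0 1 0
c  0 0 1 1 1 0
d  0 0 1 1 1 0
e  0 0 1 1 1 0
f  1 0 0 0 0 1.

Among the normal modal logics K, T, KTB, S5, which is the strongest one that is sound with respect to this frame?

T

Reflexive (axiom T): yes — every world is R-related to itself.
Symmetric (axiom B): no — b R c but not c R b.
Euclidean (axiom 5): no — b R c and b R b, but not c R b.
So F validates K, T; KTB would additionally require R to be symmetric. The strongest is T.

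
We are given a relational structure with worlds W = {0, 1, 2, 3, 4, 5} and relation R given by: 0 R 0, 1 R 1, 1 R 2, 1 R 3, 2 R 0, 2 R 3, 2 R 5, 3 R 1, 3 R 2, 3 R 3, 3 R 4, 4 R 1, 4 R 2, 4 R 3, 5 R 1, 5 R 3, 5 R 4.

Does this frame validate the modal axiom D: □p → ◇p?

Yes

By correspondence theory, D is valid on a frame iff R is serial.
Serial: yes — every world has a successor (e.g. 0 R 0).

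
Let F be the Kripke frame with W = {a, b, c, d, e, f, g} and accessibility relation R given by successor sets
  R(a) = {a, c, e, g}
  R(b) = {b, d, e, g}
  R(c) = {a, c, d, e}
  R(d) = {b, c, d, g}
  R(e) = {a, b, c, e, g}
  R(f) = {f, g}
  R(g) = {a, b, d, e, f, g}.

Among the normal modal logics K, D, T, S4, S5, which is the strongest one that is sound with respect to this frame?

Serial (axiom D): yes — every world has a successor (e.g. a R a).
Reflexive (axiom T): yes — every world is R-related to itself.
Transitive (axiom 4): no — a R c and c R d, but not a R d.
Euclidean (axiom 5): no — a R c and a R g, but not c R g.
So F validates K, D, T; S4 would additionally require R to be transitive. The strongest is T.

T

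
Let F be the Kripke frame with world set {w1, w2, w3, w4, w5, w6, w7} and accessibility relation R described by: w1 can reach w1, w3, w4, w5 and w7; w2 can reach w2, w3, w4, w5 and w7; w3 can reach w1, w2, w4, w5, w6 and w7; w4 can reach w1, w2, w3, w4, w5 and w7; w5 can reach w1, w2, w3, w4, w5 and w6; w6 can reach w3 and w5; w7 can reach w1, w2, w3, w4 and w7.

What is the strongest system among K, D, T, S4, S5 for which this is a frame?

D

Serial (axiom D): yes — every world has a successor (e.g. w1 R w1).
Reflexive (axiom T): no — w3 is not related to itself.
Transitive (axiom 4): no — w1 R w3 and w3 R w2, but not w1 R w2.
Euclidean (axiom 5): no — w1 R w5 and w1 R w7, but not w5 R w7.
So F validates K, D; T would additionally require R to be reflexive. The strongest is D.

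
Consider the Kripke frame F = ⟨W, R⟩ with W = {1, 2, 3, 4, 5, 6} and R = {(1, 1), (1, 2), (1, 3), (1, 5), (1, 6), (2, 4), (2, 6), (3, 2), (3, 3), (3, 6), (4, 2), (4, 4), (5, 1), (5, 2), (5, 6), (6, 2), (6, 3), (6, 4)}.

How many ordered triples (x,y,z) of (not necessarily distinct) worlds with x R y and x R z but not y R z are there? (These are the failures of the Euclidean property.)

Enumerating: (1,2,1), (1,2,2), (1,2,3), (1,2,5), (1,3,1), (1,3,5), (1,5,3), (1,5,5), (1,6,1), (1,6,5), (1,6,6), (2,4,6), … and 13 more.
Total: 25.

25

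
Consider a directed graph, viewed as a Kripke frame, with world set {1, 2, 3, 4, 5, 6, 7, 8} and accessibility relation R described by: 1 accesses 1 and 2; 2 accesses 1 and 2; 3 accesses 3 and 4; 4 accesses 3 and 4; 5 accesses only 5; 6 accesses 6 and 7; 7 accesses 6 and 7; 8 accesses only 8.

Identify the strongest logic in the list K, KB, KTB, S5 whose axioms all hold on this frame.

S5

Symmetric (axiom B): yes — every pair in R has its reverse in R.
Reflexive (axiom T): yes — every world is R-related to itself.
Euclidean (axiom 5): yes — any two successors of a common world are R-related.
So F validates K, KB, KTB, S5. The strongest is S5.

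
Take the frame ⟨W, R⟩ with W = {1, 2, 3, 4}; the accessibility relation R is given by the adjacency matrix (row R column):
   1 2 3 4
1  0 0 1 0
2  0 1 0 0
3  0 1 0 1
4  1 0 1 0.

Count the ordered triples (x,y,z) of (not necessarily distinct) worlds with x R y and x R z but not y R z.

Enumerating: (1,3,3), (3,2,4), (3,4,2), (3,4,4), (4,1,1), (4,3,1), (4,3,3).

7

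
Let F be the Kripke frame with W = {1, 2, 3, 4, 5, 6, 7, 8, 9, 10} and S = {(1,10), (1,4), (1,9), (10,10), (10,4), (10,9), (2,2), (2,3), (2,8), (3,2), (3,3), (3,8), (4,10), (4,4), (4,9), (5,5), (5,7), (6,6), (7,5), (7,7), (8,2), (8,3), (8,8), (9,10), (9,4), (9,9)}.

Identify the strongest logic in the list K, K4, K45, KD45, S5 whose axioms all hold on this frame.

Transitive (axiom 4): yes — every two-step S-path is closed by a direct edge.
Euclidean (axiom 5): yes — any two successors of a common world are S-related.
Serial (axiom D): yes — every world has a successor (e.g. 1 S 10).
Reflexive (axiom T): no — 1 is not related to itself.
So F validates K, K4, K45, KD45; S5 would additionally require S to be reflexive. The strongest is KD45.

KD45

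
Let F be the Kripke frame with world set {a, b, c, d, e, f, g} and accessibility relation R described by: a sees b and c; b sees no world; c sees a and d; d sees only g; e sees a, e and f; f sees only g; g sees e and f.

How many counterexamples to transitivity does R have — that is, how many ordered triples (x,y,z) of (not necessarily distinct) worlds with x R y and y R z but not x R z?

Enumerating: (a,c,a), (a,c,d), (c,a,b), (c,a,c), (c,d,g), (d,g,e), (d,g,f), (e,a,b), (e,a,c), (e,f,g), (f,g,e), (f,g,f), (g,e,a), (g,f,g).

14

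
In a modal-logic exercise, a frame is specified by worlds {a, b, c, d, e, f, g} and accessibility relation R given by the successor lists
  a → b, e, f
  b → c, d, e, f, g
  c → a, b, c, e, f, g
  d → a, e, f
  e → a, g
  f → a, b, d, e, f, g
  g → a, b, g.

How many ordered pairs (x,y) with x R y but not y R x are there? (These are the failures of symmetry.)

13

Enumerating: (a,b), (b,d), (b,e), (c,a), (c,e), (c,f), (c,g), (d,a), (d,e), (e,g), (f,e), (f,g), (g,a).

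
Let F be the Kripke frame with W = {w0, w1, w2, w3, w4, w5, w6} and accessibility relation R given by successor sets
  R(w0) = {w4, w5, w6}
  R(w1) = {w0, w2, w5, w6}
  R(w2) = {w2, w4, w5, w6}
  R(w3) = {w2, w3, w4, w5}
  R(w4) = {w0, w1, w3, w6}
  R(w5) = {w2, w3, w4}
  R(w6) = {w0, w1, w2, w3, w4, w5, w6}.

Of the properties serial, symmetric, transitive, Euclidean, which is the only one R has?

Serial: yes — every world has a successor (e.g. w0 R w4).
Symmetric: no — w0 R w5 but not w5 R w0.
Transitive: no — w0 R w4 and w4 R w1, but not w0 R w1.
Euclidean: no — w0 R w4 and w0 R w5, but not w4 R w5.
Only serial holds.

serial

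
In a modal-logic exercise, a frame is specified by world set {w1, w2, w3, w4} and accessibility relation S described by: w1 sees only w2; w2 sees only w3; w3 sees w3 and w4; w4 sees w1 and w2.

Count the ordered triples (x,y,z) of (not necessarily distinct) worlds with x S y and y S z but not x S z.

5

Enumerating: (w1,w2,w3), (w2,w3,w4), (w3,w4,w1), (w3,w4,w2), (w4,w2,w3).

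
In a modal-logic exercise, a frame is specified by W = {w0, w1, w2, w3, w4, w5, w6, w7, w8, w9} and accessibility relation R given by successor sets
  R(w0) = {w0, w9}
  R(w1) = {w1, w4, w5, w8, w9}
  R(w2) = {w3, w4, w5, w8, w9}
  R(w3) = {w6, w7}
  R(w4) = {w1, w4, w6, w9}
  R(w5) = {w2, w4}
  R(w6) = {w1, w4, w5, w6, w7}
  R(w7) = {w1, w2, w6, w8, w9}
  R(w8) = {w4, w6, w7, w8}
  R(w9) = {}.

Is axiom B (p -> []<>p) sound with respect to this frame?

By correspondence theory, B is valid on a frame iff R is symmetric.
Symmetric: no — w0 R w9 but not w9 R w0.

No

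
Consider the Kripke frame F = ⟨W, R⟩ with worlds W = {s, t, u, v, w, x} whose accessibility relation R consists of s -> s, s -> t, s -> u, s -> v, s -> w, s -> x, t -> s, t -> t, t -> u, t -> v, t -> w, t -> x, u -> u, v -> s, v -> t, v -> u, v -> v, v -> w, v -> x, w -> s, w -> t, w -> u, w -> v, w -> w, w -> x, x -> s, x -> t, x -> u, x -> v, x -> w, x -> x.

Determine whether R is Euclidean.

Euclidean: no — s R u and s R t, but not u R t.

No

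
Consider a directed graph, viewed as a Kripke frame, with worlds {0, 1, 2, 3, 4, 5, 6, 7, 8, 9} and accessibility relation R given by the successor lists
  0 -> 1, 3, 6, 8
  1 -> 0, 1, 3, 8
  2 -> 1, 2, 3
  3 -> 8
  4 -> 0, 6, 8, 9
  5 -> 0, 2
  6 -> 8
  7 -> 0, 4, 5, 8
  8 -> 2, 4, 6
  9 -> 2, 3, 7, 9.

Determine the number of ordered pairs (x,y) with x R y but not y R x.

Enumerating: (0,3), (0,6), (0,8), (1,3), (1,8), (2,1), (2,3), (3,8), (4,0), (4,6), (4,9), (5,0), … and 9 more.
Total: 21.

21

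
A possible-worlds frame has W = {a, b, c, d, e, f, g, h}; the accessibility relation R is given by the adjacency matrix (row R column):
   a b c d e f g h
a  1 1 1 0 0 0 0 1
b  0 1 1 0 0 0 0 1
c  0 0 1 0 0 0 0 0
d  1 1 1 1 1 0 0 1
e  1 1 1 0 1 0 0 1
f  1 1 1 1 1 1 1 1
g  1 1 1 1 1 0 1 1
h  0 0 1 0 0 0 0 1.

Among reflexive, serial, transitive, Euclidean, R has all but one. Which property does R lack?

Reflexive: yes — every world is R-related to itself.
Serial: yes — every world has a successor (e.g. a R a).
Transitive: yes — every two-step R-path is closed by a direct edge.
Euclidean: no — a R c and a R b, but not c R b.
Only Euclidean fails.

Euclidean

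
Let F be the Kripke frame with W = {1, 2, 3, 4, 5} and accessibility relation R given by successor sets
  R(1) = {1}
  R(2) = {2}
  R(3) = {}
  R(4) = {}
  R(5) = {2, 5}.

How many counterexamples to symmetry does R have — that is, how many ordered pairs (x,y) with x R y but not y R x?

Enumerating: (5,2).

1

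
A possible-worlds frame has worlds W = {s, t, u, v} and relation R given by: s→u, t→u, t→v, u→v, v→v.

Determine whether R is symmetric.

Symmetric: no — s R u but not u R s.

No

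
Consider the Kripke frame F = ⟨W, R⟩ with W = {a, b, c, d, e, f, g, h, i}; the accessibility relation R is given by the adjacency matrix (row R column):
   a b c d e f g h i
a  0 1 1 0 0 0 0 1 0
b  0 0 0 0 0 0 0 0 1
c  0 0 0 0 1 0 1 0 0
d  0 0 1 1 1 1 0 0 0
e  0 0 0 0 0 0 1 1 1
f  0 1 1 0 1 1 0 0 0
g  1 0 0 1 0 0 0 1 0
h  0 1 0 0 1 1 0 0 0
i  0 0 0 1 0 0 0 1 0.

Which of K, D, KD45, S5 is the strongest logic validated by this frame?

D

Serial (axiom D): yes — every world has a successor (e.g. a R b).
Euclidean (axiom 5): no — a R b and a R c, but not b R c.
Transitive (axiom 4): no — a R b and b R i, but not a R i.
Reflexive (axiom T): no — a is not related to itself.
So F validates K, D; KD45 would additionally require R to be Euclidean and transitive. The strongest is D.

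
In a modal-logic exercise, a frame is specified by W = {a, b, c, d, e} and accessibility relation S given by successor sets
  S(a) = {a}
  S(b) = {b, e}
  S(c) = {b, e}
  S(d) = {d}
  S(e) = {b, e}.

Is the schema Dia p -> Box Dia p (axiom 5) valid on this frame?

Yes

By correspondence theory, 5 is valid on a frame iff S is Euclidean.
Euclidean: yes — any two successors of a common world are S-related.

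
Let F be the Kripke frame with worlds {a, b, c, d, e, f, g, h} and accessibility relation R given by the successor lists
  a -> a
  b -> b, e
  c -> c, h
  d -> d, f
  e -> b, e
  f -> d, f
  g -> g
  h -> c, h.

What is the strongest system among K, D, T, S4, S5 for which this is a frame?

Serial (axiom D): yes — every world has a successor (e.g. a R a).
Reflexive (axiom T): yes — every world is R-related to itself.
Transitive (axiom 4): yes — every two-step R-path is closed by a direct edge.
Euclidean (axiom 5): yes — any two successors of a common world are R-related.
So F validates K, D, T, S4, S5. The strongest is S5.

S5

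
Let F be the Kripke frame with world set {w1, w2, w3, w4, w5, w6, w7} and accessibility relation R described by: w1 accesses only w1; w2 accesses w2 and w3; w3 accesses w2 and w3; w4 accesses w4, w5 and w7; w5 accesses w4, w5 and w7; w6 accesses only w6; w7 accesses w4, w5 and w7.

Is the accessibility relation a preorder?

Reflexive: yes — every world is R-related to itself.
Transitive: yes — every two-step R-path is closed by a direct edge.
So R is a preorder.

Yes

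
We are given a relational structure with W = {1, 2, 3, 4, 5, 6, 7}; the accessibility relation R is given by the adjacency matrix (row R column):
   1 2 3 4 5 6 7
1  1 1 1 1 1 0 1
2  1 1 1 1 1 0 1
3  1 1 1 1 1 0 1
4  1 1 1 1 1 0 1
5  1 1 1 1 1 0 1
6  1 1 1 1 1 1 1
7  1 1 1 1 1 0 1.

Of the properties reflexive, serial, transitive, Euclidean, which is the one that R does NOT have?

Reflexive: yes — every world is R-related to itself.
Serial: yes — every world has a successor (e.g. 1 R 1).
Transitive: yes — every two-step R-path is closed by a direct edge.
Euclidean: no — 6 R 1 and 6 R 6, but not 1 R 6.
Only Euclidean fails.

Euclidean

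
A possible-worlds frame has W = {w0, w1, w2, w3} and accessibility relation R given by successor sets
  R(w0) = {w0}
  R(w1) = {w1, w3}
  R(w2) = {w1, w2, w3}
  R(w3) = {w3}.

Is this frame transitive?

Yes

Transitive: yes — every two-step R-path is closed by a direct edge.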